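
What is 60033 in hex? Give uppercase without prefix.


60033 = EA81 hex

EA81


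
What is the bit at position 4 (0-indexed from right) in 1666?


0b11010000010, position 4 = 0

0


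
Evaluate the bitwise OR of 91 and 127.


0b1011011 | 0b1111111 = 0b1111111 = 127

127


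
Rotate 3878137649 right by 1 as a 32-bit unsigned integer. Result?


Rotate 0b11100111001001111010111100110001 right by 1 (32-bit) = 0b11110011100100111101011110011000 = 4086552472

4086552472


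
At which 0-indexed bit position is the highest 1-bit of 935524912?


0b110111110000101111101000110000. Highest set bit at position 29

29


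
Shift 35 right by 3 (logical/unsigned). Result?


0b100011 >> 3 = 0b100 = 4

4


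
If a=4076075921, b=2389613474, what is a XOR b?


4076075921 ^ 2389613474 = 2090688563

2090688563


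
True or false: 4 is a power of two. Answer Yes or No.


0b100. Only one bit set => Yes

Yes


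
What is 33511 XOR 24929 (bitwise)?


0b1000001011100111 ^ 0b110000101100001 = 0b1110001110000110 = 58246

58246


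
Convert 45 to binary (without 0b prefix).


45 = 101101 in binary

101101


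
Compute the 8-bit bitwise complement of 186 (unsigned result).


~0b10111010 = 0b1000101 = 69 (8-bit unsigned)

69


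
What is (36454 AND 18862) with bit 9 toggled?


Step 1: 36454 & 18862 = 2086
Step 2: 2086 ^ (1 << 9) = 2086 ^ 512 = 2598

2598


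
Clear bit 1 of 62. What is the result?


62 & ~(1 << 1) = 60

60


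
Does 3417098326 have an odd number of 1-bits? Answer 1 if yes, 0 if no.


0b11001011101011001100100001010110 has 16 ones => parity 0

0


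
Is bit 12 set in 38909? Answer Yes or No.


0b1001011111111101, bit 12 = 1. Yes

Yes


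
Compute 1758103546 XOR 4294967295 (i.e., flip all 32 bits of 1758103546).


1758103546 ^ 4294967295 = 2536863749

2536863749


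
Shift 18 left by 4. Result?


0b10010 << 4 = 0b100100000 = 288

288


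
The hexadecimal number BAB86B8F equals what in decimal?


BAB86B8F hex = 3132648335 decimal

3132648335


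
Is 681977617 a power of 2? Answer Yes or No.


0b101000101001100010011100010001. Multiple bits set => No

No


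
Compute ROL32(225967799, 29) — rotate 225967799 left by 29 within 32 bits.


Rotate 0b1101011101111111111010110111 left by 29 (32-bit) = 0b11100001101011101111111111010110 = 3786342358

3786342358


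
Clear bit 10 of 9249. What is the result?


9249 & ~(1 << 10) = 8225

8225


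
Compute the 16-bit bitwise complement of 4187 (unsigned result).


~0b1000001011011 = 0b1110111110100100 = 61348 (16-bit unsigned)

61348


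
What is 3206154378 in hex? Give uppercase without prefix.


3206154378 = BF1A088A hex

BF1A088A


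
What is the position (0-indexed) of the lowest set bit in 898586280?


0b110101100011110101011010101000. Lowest set bit at position 3

3


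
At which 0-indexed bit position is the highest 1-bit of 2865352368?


0b10101010110010011100111010110000. Highest set bit at position 31

31


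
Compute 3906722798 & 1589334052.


0b11101000110110111101101111101110 & 0b1011110101110110101000000100100 = 0b1001000100110110101000000100100 = 1218138148

1218138148


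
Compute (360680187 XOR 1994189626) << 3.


Step 1: 360680187 ^ 1994189626 = 1671651777
Step 2: 1671651777 << 3 = 13373214216

13373214216


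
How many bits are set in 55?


0b110111 has 5 set bits

5


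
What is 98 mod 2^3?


98 & 7 = 2

2


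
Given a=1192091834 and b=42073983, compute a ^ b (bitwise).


1192091834 ^ 42073983 = 1166811077

1166811077


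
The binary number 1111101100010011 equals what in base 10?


1111101100010011 in decimal = 64275

64275


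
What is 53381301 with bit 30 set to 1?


53381301 | (1 << 30) = 53381301 | 1073741824 = 1127123125

1127123125


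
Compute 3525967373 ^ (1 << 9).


3525967373 ^ (1 << 9) = 3525967373 ^ 512 = 3525966861

3525966861


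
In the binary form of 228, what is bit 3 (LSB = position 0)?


0b11100100, position 3 = 0

0


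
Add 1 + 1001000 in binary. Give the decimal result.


1 + 1001000 = 1001001 = 73

73


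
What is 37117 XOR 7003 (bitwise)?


0b1001000011111101 ^ 0b1101101011011 = 0b1000101110100110 = 35750

35750


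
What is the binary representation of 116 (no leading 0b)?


116 = 1110100 in binary

1110100


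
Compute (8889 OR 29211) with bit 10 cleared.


Step 1: 8889 | 29211 = 29371
Step 2: 29371 & ~(1 << 10) = 29371

29371


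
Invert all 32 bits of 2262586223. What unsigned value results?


2262586223 ^ 4294967295 = 2032381072

2032381072


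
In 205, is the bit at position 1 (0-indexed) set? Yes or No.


0b11001101, bit 1 = 0. No

No


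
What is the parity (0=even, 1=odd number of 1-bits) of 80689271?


0b100110011110011100001110111 has 16 ones => parity 0

0


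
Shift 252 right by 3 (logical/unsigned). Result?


0b11111100 >> 3 = 0b11111 = 31

31


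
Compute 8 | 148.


0b1000 | 0b10010100 = 0b10011100 = 156

156


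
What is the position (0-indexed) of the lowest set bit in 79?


0b1001111. Lowest set bit at position 0

0


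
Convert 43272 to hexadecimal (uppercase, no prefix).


43272 = A908 hex

A908


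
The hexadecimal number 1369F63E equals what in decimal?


1369F63E hex = 325711422 decimal

325711422


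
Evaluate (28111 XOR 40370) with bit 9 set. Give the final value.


Step 1: 28111 ^ 40370 = 61565
Step 2: 61565 | (1 << 9) = 61565 | 512 = 62077

62077


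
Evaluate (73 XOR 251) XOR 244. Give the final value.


Step 1: 73 ^ 251 = 178
Step 2: 178 ^ 244 = 70

70


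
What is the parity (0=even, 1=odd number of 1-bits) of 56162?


0b1101101101100010 has 9 ones => parity 1

1


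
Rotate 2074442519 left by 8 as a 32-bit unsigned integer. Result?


Rotate 0b1111011101001010111101100010111 left by 8 (32-bit) = 0b10100101011110110001011101111011 = 2776307579

2776307579


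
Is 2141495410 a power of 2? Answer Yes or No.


0b1111111101001001010000001110010. Multiple bits set => No

No


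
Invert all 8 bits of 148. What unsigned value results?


148 ^ 255 = 107

107


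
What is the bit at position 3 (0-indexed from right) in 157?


0b10011101, position 3 = 1

1


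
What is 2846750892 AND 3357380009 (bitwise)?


0b10101001101011011111100010101100 & 0b11001000000111011000110110101001 = 0b10001000000011011000100010101000 = 2282588328

2282588328


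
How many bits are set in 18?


0b10010 has 2 set bits

2


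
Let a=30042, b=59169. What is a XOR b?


30042 ^ 59169 = 37499

37499


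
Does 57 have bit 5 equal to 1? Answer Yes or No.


0b111001, bit 5 = 1. Yes

Yes


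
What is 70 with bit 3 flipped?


70 ^ (1 << 3) = 70 ^ 8 = 78

78


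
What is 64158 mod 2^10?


64158 & 1023 = 670

670


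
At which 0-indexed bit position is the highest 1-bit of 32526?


0b111111100001110. Highest set bit at position 14

14


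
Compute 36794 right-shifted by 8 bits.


0b1000111110111010 >> 8 = 0b10001111 = 143

143


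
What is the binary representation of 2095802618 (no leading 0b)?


2095802618 = 1111100111010110110100011111010 in binary

1111100111010110110100011111010


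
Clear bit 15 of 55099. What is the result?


55099 & ~(1 << 15) = 22331

22331


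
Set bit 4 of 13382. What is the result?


13382 | (1 << 4) = 13382 | 16 = 13398

13398


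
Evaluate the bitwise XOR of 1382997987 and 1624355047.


0b1010010011011101101111111100011 ^ 0b1100000110100011011000011100111 = 0b110010101111110110111100000100 = 851406596

851406596


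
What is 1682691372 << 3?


0b1100100010010111101010100101100 << 3 = 0b1100100010010111101010100101100000 = 13461530976

13461530976


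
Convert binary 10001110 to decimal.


10001110 in decimal = 142

142


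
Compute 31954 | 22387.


0b111110011010010 | 0b101011101110011 = 0b111111111110011 = 32755

32755


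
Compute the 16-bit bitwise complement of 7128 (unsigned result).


~0b1101111011000 = 0b1110010000100111 = 58407 (16-bit unsigned)

58407


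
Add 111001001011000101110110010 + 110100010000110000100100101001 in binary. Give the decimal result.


111001001011000101110110010 + 110100010000110000100100101001 = 111011011010001001010011011011 = 996709595

996709595


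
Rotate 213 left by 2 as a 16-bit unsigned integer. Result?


Rotate 0b11010101 left by 2 (16-bit) = 0b1101010100 = 852

852


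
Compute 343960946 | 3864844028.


0b10100100000000110110101110010 | 0b11100110010111001101011011111100 = 0b11110110110111001111111111111110 = 4141678590

4141678590


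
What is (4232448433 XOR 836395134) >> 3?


Step 1: 4232448433 ^ 836395134 = 3449579983
Step 2: 3449579983 >> 3 = 431197497

431197497


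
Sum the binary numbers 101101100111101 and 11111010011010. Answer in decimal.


101101100111101 + 11111010011010 = 1001100111010111 = 39383

39383


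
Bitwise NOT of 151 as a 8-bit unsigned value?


~0b10010111 = 0b1101000 = 104 (8-bit unsigned)

104


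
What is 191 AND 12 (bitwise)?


0b10111111 & 0b1100 = 0b1100 = 12

12


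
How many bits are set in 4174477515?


0b11111000110100010111100011001011 has 18 set bits

18


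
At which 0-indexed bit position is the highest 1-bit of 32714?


0b111111111001010. Highest set bit at position 14

14


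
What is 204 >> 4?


0b11001100 >> 4 = 0b1100 = 12

12


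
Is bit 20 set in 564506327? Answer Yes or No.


0b100001101001011010111011010111, bit 20 = 0. No

No


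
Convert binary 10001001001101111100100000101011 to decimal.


10001001001101111100100000101011 in decimal = 2302134315

2302134315


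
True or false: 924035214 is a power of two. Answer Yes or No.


0b110111000100111010100010001110. Multiple bits set => No

No


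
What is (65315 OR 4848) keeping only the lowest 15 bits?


Step 1: 65315 | 4848 = 65523
Step 2: 65523 & 32767 = 32755

32755


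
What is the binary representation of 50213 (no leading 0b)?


50213 = 1100010000100101 in binary

1100010000100101


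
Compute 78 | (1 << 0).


78 | (1 << 0) = 78 | 1 = 79

79


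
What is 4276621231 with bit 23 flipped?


4276621231 ^ (1 << 23) = 4276621231 ^ 8388608 = 4268232623

4268232623


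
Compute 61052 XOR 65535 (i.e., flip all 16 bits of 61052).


61052 ^ 65535 = 4483

4483


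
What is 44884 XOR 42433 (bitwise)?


0b1010111101010100 ^ 0b1010010111000001 = 0b101010010101 = 2709

2709


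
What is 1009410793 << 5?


0b111100001010100110001011101001 << 5 = 0b11110000101010011000101110100100000 = 32301145376

32301145376


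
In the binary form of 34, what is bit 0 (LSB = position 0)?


0b100010, position 0 = 0

0


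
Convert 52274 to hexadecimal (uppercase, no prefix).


52274 = CC32 hex

CC32


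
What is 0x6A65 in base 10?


6A65 hex = 27237 decimal

27237


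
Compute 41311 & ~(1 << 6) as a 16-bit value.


41311 & ~(1 << 6) = 41247

41247


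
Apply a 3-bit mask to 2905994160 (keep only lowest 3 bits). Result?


2905994160 & 7 = 0

0


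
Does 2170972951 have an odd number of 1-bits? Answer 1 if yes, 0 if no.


0b10000001011001100110101100010111 has 15 ones => parity 1

1


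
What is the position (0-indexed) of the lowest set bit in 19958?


0b100110111110110. Lowest set bit at position 1

1


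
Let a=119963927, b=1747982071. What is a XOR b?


119963927 ^ 1747982071 = 1863751648

1863751648


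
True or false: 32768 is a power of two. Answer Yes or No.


0b1000000000000000. Only one bit set => Yes

Yes


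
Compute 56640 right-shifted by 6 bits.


0b1101110101000000 >> 6 = 0b1101110101 = 885

885


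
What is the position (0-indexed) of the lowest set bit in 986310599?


0b111010110010011110011111000111. Lowest set bit at position 0

0


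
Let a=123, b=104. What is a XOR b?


123 ^ 104 = 19

19


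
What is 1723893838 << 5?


0b1100110110000001000100001001110 << 5 = 0b110011011000000100010000100111000000 = 55164602816

55164602816


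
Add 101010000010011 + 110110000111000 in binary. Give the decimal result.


101010000010011 + 110110000111000 = 1100000001001011 = 49227

49227


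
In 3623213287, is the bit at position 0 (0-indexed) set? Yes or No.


0b11010111111101011101100011100111, bit 0 = 1. Yes

Yes


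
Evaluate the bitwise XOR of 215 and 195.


0b11010111 ^ 0b11000011 = 0b10100 = 20

20


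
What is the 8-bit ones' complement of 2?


2 ^ 255 = 253

253


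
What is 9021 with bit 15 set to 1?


9021 | (1 << 15) = 9021 | 32768 = 41789

41789


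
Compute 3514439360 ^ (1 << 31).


3514439360 ^ (1 << 31) = 3514439360 ^ 2147483648 = 1366955712

1366955712


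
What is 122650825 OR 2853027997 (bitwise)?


0b111010011111000000011001001 | 0b10101010000011011100000010011101 = 0b10101111010011111100000011011101 = 2941239517

2941239517


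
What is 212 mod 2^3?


212 & 7 = 4

4


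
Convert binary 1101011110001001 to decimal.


1101011110001001 in decimal = 55177

55177


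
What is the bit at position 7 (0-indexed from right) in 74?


0b1001010, position 7 = 0

0


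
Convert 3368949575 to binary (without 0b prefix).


3368949575 = 11001000110011100001011101000111 in binary

11001000110011100001011101000111


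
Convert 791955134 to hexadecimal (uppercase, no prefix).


791955134 = 2F3446BE hex

2F3446BE


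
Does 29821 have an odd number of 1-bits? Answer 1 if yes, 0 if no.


0b111010001111101 has 10 ones => parity 0

0


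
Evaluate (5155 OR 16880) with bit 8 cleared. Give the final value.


Step 1: 5155 | 16880 = 22003
Step 2: 22003 & ~(1 << 8) = 21747

21747


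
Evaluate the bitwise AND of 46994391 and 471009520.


0b10110011010001001111010111 & 0b11100000100110000100011110000 = 0b10000000011010000 = 65744

65744


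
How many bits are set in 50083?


0b1100001110100011 has 8 set bits

8


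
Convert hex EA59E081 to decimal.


EA59E081 hex = 3931758721 decimal

3931758721


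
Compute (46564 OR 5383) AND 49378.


Step 1: 46564 | 5383 = 46567
Step 2: 46567 & 49378 = 32994

32994


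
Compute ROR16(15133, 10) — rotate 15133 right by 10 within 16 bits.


Rotate 0b11101100011101 right by 10 (16-bit) = 0b1100011101001110 = 51022

51022


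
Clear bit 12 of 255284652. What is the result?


255284652 & ~(1 << 12) = 255280556

255280556


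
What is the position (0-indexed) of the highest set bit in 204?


0b11001100. Highest set bit at position 7

7


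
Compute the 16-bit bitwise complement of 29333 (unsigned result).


~0b111001010010101 = 0b1000110101101010 = 36202 (16-bit unsigned)

36202


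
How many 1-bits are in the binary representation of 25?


0b11001 has 3 set bits

3


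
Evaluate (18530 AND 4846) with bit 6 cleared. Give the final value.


Step 1: 18530 & 4846 = 98
Step 2: 98 & ~(1 << 6) = 34

34


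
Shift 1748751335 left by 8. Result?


0b1101000001110111101001111100111 << 8 = 0b110100000111011110100111110011100000000 = 447680341760

447680341760


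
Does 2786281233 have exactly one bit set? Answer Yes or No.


0b10100110000100110100011100010001. Multiple bits set => No

No


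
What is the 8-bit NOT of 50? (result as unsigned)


~0b110010 = 0b11001101 = 205 (8-bit unsigned)

205


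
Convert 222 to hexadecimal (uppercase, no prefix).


222 = DE hex

DE


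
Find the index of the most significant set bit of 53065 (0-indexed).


0b1100111101001001. Highest set bit at position 15

15


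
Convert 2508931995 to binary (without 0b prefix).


2508931995 = 10010101100010110100001110011011 in binary

10010101100010110100001110011011


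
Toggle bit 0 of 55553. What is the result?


55553 ^ (1 << 0) = 55553 ^ 1 = 55552

55552


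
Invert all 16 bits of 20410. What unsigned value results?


20410 ^ 65535 = 45125

45125


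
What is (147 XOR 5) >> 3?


Step 1: 147 ^ 5 = 150
Step 2: 150 >> 3 = 18

18


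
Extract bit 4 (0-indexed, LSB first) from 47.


0b101111, position 4 = 0

0


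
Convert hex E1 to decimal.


E1 hex = 225 decimal

225


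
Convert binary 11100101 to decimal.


11100101 in decimal = 229

229


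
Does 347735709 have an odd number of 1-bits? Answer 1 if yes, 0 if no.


0b10100101110100000011010011101 has 14 ones => parity 0

0


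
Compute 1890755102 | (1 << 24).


1890755102 | (1 << 24) = 1890755102 | 16777216 = 1907532318

1907532318


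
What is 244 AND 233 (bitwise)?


0b11110100 & 0b11101001 = 0b11100000 = 224

224


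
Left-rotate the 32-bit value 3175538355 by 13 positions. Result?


Rotate 0b10111101010001101101111010110011 left by 13 (32-bit) = 0b11011011110101100111011110101000 = 3688265640

3688265640


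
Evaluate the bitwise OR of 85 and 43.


0b1010101 | 0b101011 = 0b1111111 = 127

127


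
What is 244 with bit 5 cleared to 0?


244 & ~(1 << 5) = 212

212


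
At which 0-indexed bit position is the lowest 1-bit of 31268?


0b111101000100100. Lowest set bit at position 2

2


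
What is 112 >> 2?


0b1110000 >> 2 = 0b11100 = 28

28


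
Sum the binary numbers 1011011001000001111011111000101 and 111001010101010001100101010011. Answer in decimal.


1011011001000001111011111000101 + 111001010101010001100101010011 = 10010100011101100001000100011000 = 2490765592

2490765592


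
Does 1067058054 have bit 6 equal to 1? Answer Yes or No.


0b111111100110100000001110000110, bit 6 = 0. No

No


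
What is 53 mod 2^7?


53 & 127 = 53

53


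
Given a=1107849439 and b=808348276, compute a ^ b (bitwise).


1107849439 ^ 808348276 = 1915099819

1915099819


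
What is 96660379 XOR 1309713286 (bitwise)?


0b101110000101110101110011011 ^ 0b1001110000100001010001110000110 = 0b1001011110100100100100000011101 = 1272072221

1272072221


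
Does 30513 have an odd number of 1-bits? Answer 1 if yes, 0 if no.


0b111011100110001 has 9 ones => parity 1

1


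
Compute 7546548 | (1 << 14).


7546548 | (1 << 14) = 7546548 | 16384 = 7562932

7562932


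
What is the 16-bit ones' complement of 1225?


1225 ^ 65535 = 64310

64310


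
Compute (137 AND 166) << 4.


Step 1: 137 & 166 = 128
Step 2: 128 << 4 = 2048

2048


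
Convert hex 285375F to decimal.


285375F hex = 42284895 decimal

42284895


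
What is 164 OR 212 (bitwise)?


0b10100100 | 0b11010100 = 0b11110100 = 244

244


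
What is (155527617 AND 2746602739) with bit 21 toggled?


Step 1: 155527617 & 2746602739 = 17105089
Step 2: 17105089 ^ (1 << 21) = 17105089 ^ 2097152 = 19202241

19202241


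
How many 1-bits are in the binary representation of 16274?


0b11111110010010 has 9 set bits

9


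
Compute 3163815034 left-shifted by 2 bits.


0b10111100100100111111110001111010 << 2 = 0b1011110010010011111111000111101000 = 12655260136

12655260136


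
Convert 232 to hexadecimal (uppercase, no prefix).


232 = E8 hex

E8


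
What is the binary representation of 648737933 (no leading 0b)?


648737933 = 100110101010101111010010001101 in binary

100110101010101111010010001101


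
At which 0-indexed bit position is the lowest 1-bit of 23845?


0b101110100100101. Lowest set bit at position 0

0


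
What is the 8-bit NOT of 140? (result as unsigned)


~0b10001100 = 0b1110011 = 115 (8-bit unsigned)

115


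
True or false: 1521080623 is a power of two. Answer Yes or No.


0b1011010101010011101100100101111. Multiple bits set => No

No


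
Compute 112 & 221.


0b1110000 & 0b11011101 = 0b1010000 = 80

80


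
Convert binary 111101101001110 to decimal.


111101101001110 in decimal = 31566

31566


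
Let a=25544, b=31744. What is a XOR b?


25544 ^ 31744 = 8136

8136


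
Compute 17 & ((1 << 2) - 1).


17 & 3 = 1

1


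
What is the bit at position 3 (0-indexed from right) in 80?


0b1010000, position 3 = 0

0


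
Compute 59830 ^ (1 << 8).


59830 ^ (1 << 8) = 59830 ^ 256 = 59574

59574


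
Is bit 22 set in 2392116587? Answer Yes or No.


0b10001110100101001100110101101011, bit 22 = 0. No

No


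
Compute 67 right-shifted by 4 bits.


0b1000011 >> 4 = 0b100 = 4

4


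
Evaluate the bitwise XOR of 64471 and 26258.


0b1111101111010111 ^ 0b110011010010010 = 0b1001110101000101 = 40261

40261


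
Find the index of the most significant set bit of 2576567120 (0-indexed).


0b10011001100100110100101101010000. Highest set bit at position 31

31


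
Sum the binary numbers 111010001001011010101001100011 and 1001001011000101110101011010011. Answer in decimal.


111010001001011010101001100011 + 1001001011000101110101011010011 = 10000011100010001001010100110110 = 2206766390

2206766390


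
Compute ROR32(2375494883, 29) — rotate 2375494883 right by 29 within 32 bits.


Rotate 0b10001101100101110010110011100011 right by 29 (32-bit) = 0b1101100101110010110011100011100 = 1824089884

1824089884


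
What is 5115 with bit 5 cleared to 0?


5115 & ~(1 << 5) = 5083

5083


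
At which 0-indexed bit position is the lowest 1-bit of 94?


0b1011110. Lowest set bit at position 1

1


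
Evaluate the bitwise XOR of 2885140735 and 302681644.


0b10101011111101111100000011111111 ^ 0b10010000010101000111000101100 = 0b10111001111111010100111011010011 = 3120385747

3120385747


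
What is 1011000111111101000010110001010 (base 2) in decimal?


1011000111111101000010110001010 in decimal = 1493075338

1493075338


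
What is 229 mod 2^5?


229 & 31 = 5

5


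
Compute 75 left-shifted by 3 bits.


0b1001011 << 3 = 0b1001011000 = 600

600


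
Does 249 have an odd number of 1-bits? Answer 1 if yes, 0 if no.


0b11111001 has 6 ones => parity 0

0


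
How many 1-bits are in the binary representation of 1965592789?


0b1110101001010001001000011010101 has 14 set bits

14


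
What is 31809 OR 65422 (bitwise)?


0b111110001000001 | 0b1111111110001110 = 0b1111111111001111 = 65487

65487


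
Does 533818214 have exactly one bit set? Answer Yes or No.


0b11111110100010110101101100110. Multiple bits set => No

No


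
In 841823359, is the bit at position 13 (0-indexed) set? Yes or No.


0b110010001011010011010001111111, bit 13 = 1. Yes

Yes


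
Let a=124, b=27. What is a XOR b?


124 ^ 27 = 103

103


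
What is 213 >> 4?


0b11010101 >> 4 = 0b1101 = 13

13


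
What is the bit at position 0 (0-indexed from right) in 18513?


0b100100001010001, position 0 = 1

1


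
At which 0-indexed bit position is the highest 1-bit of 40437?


0b1001110111110101. Highest set bit at position 15

15


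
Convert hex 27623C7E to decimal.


27623C7E hex = 660749438 decimal

660749438


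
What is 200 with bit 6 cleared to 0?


200 & ~(1 << 6) = 136

136


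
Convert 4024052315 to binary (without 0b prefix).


4024052315 = 11101111110110100010101001011011 in binary

11101111110110100010101001011011


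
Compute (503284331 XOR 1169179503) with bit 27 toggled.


Step 1: 503284331 ^ 1169179503 = 1481621764
Step 2: 1481621764 ^ (1 << 27) = 1481621764 ^ 134217728 = 1347404036

1347404036


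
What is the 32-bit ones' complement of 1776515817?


1776515817 ^ 4294967295 = 2518451478

2518451478


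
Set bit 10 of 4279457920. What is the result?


4279457920 | (1 << 10) = 4279457920 | 1024 = 4279458944

4279458944


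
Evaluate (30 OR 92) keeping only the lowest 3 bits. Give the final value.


Step 1: 30 | 92 = 94
Step 2: 94 & 7 = 6

6


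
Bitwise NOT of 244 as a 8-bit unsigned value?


~0b11110100 = 0b1011 = 11 (8-bit unsigned)

11


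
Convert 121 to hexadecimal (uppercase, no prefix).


121 = 79 hex

79


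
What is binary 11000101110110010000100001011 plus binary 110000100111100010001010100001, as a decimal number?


11000101110110010000100001011 + 110000100111100010001010100001 = 1001001010110010100001110101100 = 1230586796

1230586796


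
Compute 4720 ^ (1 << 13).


4720 ^ (1 << 13) = 4720 ^ 8192 = 12912

12912


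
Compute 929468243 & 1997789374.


0b110111011001101000111101010011 & 0b1110111000100111101100010111110 = 0b110111000000101000100000010010 = 922912786

922912786


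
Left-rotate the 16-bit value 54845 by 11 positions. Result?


Rotate 0b1101011000111101 left by 11 (16-bit) = 0b1110111010110001 = 61105

61105


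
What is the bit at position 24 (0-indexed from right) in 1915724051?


0b1110010001011111010000100010011, position 24 = 0

0


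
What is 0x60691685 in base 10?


60691685 hex = 1617499781 decimal

1617499781


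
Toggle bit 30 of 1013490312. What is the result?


1013490312 ^ (1 << 30) = 1013490312 ^ 1073741824 = 2087232136

2087232136


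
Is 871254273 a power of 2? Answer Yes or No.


0b110011111011100100100100000001. Multiple bits set => No

No


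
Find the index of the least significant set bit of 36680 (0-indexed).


0b1000111101001000. Lowest set bit at position 3

3


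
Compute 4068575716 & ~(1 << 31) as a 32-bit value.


4068575716 & ~(1 << 31) = 1921092068

1921092068


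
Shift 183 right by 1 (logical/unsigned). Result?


0b10110111 >> 1 = 0b1011011 = 91

91


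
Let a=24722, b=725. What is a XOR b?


24722 ^ 725 = 25159

25159


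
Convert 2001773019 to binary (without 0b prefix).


2001773019 = 1110111010100001010000111011011 in binary

1110111010100001010000111011011


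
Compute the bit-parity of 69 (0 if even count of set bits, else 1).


0b1000101 has 3 ones => parity 1

1


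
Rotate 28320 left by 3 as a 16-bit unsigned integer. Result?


Rotate 0b110111010100000 left by 3 (16-bit) = 0b111010100000011 = 29955

29955


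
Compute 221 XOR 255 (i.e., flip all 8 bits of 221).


221 ^ 255 = 34

34


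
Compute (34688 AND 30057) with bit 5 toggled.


Step 1: 34688 & 30057 = 1280
Step 2: 1280 ^ (1 << 5) = 1280 ^ 32 = 1312

1312


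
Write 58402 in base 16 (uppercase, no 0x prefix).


58402 = E422 hex

E422


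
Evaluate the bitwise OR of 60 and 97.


0b111100 | 0b1100001 = 0b1111101 = 125

125


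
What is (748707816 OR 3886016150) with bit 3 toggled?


Step 1: 748707816 | 3886016150 = 4022337534
Step 2: 4022337534 ^ (1 << 3) = 4022337534 ^ 8 = 4022337526

4022337526


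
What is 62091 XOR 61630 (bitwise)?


0b1111001010001011 ^ 0b1111000010111110 = 0b1000110101 = 565

565


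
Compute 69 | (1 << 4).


69 | (1 << 4) = 69 | 16 = 85

85


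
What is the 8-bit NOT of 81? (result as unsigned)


~0b1010001 = 0b10101110 = 174 (8-bit unsigned)

174


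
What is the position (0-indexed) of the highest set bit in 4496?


0b1000110010000. Highest set bit at position 12

12


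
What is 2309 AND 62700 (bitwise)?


0b100100000101 & 0b1111010011101100 = 0b100 = 4

4


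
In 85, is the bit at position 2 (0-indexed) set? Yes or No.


0b1010101, bit 2 = 1. Yes

Yes


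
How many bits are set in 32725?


0b111111111010101 has 12 set bits

12


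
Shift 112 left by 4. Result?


0b1110000 << 4 = 0b11100000000 = 1792

1792


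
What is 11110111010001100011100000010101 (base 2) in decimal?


11110111010001100011100000010101 in decimal = 4148574229

4148574229


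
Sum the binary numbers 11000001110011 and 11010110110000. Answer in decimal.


11000001110011 + 11010110110000 = 110011000100011 = 26147

26147


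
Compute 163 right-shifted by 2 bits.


0b10100011 >> 2 = 0b101000 = 40

40


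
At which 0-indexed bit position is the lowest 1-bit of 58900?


0b1110011000010100. Lowest set bit at position 2

2


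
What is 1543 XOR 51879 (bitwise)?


0b11000000111 ^ 0b1100101010100111 = 0b1100110010100000 = 52384

52384


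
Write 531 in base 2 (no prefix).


531 = 1000010011 in binary

1000010011


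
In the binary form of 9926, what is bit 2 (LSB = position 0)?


0b10011011000110, position 2 = 1

1


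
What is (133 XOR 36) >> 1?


Step 1: 133 ^ 36 = 161
Step 2: 161 >> 1 = 80

80


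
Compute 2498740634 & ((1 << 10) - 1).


2498740634 & 1023 = 410

410


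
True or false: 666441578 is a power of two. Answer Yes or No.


0b100111101110010001011101101010. Multiple bits set => No

No


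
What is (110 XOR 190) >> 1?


Step 1: 110 ^ 190 = 208
Step 2: 208 >> 1 = 104

104


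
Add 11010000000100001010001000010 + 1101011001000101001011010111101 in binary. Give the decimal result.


11010000000100001010001000010 + 1101011001000101001011010111101 = 10000101001001001010101011111111 = 2233772799

2233772799


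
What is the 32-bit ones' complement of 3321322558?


3321322558 ^ 4294967295 = 973644737

973644737


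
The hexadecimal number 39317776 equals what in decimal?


39317776 hex = 959543158 decimal

959543158


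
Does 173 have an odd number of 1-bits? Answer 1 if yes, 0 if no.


0b10101101 has 5 ones => parity 1

1


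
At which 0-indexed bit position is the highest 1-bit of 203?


0b11001011. Highest set bit at position 7

7


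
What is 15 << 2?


0b1111 << 2 = 0b111100 = 60

60


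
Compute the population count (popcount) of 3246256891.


0b11000001011111011111001011111011 has 21 set bits

21


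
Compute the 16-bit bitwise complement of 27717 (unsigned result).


~0b110110001000101 = 0b1001001110111010 = 37818 (16-bit unsigned)

37818


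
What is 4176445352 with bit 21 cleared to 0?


4176445352 & ~(1 << 21) = 4174348200

4174348200


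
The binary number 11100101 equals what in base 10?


11100101 in decimal = 229

229


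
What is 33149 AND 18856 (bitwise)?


0b1000000101111101 & 0b100100110101000 = 0b100101000 = 296

296


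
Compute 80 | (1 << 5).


80 | (1 << 5) = 80 | 32 = 112

112


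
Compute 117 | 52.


0b1110101 | 0b110100 = 0b1110101 = 117

117


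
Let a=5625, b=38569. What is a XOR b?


5625 ^ 38569 = 33616

33616


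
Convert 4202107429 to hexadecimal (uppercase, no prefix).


4202107429 = FA771225 hex

FA771225


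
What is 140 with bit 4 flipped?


140 ^ (1 << 4) = 140 ^ 16 = 156

156


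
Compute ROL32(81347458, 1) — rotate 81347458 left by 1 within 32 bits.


Rotate 0b100110110010100001110000010 left by 1 (32-bit) = 0b1001101100101000011100000100 = 162694916

162694916


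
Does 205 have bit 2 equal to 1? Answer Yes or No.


0b11001101, bit 2 = 1. Yes

Yes


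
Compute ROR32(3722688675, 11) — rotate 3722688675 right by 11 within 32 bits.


Rotate 0b11011101111000111011100010100011 right by 11 (32-bit) = 0b10100011110111011110001110111 = 343653495

343653495


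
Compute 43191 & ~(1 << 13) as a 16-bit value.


43191 & ~(1 << 13) = 34999

34999


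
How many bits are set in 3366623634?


0b11001000101010101001100110010010 has 14 set bits

14


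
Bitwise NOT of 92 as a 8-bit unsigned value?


~0b1011100 = 0b10100011 = 163 (8-bit unsigned)

163


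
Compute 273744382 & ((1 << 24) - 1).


273744382 & 16777215 = 5308926

5308926


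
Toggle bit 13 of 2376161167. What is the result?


2376161167 ^ (1 << 13) = 2376161167 ^ 8192 = 2376169359

2376169359


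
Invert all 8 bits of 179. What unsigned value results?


179 ^ 255 = 76

76


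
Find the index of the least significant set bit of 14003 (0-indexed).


0b11011010110011. Lowest set bit at position 0

0


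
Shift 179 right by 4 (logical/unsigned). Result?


0b10110011 >> 4 = 0b1011 = 11

11


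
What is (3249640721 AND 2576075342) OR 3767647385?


Step 1: 3249640721 & 2576075342 = 2172747776
Step 2: 2172747776 | 3767647385 = 3784424601

3784424601


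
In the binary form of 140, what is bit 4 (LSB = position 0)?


0b10001100, position 4 = 0

0


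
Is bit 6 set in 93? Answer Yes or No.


0b1011101, bit 6 = 1. Yes

Yes


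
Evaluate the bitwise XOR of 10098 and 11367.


0b10011101110010 ^ 0b10110001100111 = 0b101100010101 = 2837

2837


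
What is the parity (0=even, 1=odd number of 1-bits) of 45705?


0b1011001010001001 has 7 ones => parity 1

1


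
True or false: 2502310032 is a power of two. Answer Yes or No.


0b10010101001001100011100010010000. Multiple bits set => No

No


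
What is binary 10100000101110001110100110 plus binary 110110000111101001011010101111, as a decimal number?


10100000101110001110100110 + 110110000111101001011010101111 = 111000101000010111101001010101 = 950106709

950106709


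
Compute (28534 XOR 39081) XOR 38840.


Step 1: 28534 ^ 39081 = 63455
Step 2: 63455 ^ 38840 = 24679

24679


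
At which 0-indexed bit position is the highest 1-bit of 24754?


0b110000010110010. Highest set bit at position 14

14


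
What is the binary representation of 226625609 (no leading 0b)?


226625609 = 1101100000100000100001001001 in binary

1101100000100000100001001001


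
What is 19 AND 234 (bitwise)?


0b10011 & 0b11101010 = 0b10 = 2

2


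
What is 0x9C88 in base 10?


9C88 hex = 40072 decimal

40072


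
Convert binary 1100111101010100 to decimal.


1100111101010100 in decimal = 53076

53076


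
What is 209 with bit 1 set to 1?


209 | (1 << 1) = 209 | 2 = 211

211


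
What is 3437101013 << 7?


0b11001100110111011111111111010101 << 7 = 0b110011001101110111111111110101010000000 = 439948929664

439948929664


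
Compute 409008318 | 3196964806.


0b11000011000001111100010111110 | 0b10111110100011011100111111000110 = 0b10111110111011011111111111111110 = 3203268606

3203268606


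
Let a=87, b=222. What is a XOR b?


87 ^ 222 = 137

137


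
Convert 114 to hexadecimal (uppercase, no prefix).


114 = 72 hex

72


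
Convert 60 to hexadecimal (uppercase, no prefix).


60 = 3C hex

3C


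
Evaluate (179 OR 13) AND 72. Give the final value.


Step 1: 179 | 13 = 191
Step 2: 191 & 72 = 8

8


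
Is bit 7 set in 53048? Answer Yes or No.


0b1100111100111000, bit 7 = 0. No

No


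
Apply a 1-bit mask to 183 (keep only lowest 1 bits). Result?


183 & 1 = 1

1


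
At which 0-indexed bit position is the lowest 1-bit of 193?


0b11000001. Lowest set bit at position 0

0


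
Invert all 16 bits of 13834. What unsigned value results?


13834 ^ 65535 = 51701

51701


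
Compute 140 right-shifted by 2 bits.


0b10001100 >> 2 = 0b100011 = 35

35


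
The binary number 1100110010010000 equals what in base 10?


1100110010010000 in decimal = 52368

52368


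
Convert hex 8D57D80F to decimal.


8D57D80F hex = 2371344399 decimal

2371344399


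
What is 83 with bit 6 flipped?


83 ^ (1 << 6) = 83 ^ 64 = 19

19


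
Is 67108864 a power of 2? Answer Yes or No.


0b100000000000000000000000000. Only one bit set => Yes

Yes


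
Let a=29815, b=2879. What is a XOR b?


29815 ^ 2879 = 32584

32584


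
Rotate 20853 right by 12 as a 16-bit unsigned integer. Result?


Rotate 0b101000101110101 right by 12 (16-bit) = 0b1011101010101 = 5973

5973


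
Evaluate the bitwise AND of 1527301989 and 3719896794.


0b1011011000010001100011101100101 & 0b11011101101110010001111011011010 = 0b1011001000010000000011001000000 = 1493698112

1493698112


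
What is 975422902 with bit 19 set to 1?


975422902 | (1 << 19) = 975422902 | 524288 = 975947190

975947190


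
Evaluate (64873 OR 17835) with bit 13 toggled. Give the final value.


Step 1: 64873 | 17835 = 65003
Step 2: 65003 ^ (1 << 13) = 65003 ^ 8192 = 56811

56811


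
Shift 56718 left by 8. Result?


0b1101110110001110 << 8 = 0b110111011000111000000000 = 14519808

14519808


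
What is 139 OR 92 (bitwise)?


0b10001011 | 0b1011100 = 0b11011111 = 223

223


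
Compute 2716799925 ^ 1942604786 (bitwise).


0b10100001111011110001001110110101 ^ 0b1110011110010011100101111110010 = 0b11010010001001101101100001000111 = 3525761095

3525761095


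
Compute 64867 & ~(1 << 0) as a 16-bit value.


64867 & ~(1 << 0) = 64866

64866


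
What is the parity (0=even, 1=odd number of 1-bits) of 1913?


0b11101111001 has 8 ones => parity 0

0


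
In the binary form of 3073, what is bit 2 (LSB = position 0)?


0b110000000001, position 2 = 0

0


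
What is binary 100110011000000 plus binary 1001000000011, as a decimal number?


100110011000000 + 1001000000011 = 101111011000011 = 24259

24259


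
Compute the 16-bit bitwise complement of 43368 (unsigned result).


~0b1010100101101000 = 0b101011010010111 = 22167 (16-bit unsigned)

22167


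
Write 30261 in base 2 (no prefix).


30261 = 111011000110101 in binary

111011000110101


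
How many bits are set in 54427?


0b1101010010011011 has 9 set bits

9


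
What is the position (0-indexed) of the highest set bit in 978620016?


0b111010010101001000111001110000. Highest set bit at position 29

29


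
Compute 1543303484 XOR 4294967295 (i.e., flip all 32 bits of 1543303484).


1543303484 ^ 4294967295 = 2751663811

2751663811


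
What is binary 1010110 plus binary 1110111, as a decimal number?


1010110 + 1110111 = 11001101 = 205

205


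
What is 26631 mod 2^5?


26631 & 31 = 7

7


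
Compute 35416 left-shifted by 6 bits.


0b1000101001011000 << 6 = 0b1000101001011000000000 = 2266624

2266624


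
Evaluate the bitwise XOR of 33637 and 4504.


0b1000001101100101 ^ 0b1000110011000 = 0b1001001011111101 = 37629

37629


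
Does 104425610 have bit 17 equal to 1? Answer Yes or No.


0b110001110010110100010001010, bit 17 = 0. No

No


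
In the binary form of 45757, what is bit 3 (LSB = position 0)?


0b1011001010111101, position 3 = 1

1


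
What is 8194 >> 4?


0b10000000000010 >> 4 = 0b1000000000 = 512

512


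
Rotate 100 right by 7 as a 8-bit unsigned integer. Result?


Rotate 0b1100100 right by 7 (8-bit) = 0b11001000 = 200

200


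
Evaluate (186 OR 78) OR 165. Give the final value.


Step 1: 186 | 78 = 254
Step 2: 254 | 165 = 255

255


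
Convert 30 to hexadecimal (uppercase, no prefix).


30 = 1E hex

1E


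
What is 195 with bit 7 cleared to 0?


195 & ~(1 << 7) = 67

67


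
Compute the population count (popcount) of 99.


0b1100011 has 4 set bits

4


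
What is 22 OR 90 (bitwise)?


0b10110 | 0b1011010 = 0b1011110 = 94

94


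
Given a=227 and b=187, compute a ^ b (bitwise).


227 ^ 187 = 88

88


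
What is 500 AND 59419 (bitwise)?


0b111110100 & 0b1110100000011011 = 0b10000 = 16

16


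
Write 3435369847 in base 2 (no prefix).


3435369847 = 11001100110000111001010101110111 in binary

11001100110000111001010101110111


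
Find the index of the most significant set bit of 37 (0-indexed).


0b100101. Highest set bit at position 5

5
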